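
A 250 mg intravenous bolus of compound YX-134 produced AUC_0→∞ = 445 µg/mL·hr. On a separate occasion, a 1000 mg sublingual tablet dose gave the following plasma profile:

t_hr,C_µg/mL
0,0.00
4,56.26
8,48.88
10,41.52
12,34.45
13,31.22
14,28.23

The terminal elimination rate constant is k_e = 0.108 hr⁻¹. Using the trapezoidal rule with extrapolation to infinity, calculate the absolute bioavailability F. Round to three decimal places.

F = 0.457

Trapezoidal AUC_0→14 (sublingual tablet):
  [0→4]: (0.00+56.26)/2 × 4 = 112.52
  [4→8]: (56.26+48.88)/2 × 4 = 210.28
  [8→10]: (48.88+41.52)/2 × 2 = 90.4
  [10→12]: (41.52+34.45)/2 × 2 = 75.97
  [12→13]: (34.45+31.22)/2 × 1 = 32.835
  [13→14]: (31.22+28.23)/2 × 1 = 29.725
  Sum = 551.73 µg/mL·hr
Tail: C_last/k_e = 28.23/0.108 = 261.389
AUC_0→∞ (sublingual tablet) = 551.73 + 261.389 = 813.119 µg/mL·hr
F = (AUC_ev/D_ev)/(AUC_iv/D_iv) = (813.119/1000)/(445/250) = 0.813119/1.78 = 0.4568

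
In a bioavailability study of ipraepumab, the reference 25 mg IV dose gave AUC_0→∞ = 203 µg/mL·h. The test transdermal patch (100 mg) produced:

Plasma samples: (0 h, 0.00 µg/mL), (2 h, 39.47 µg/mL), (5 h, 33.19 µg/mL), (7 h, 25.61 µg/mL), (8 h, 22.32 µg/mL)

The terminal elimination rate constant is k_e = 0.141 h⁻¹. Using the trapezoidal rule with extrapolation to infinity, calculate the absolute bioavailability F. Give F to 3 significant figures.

F = 0.480

Trapezoidal AUC_0→8 (transdermal patch):
  [0→2]: (0.00+39.47)/2 × 2 = 39.47
  [2→5]: (39.47+33.19)/2 × 3 = 108.99
  [5→7]: (33.19+25.61)/2 × 2 = 58.8
  [7→8]: (25.61+22.32)/2 × 1 = 23.965
  Sum = 231.225 µg/mL·h
Tail: C_last/k_e = 22.32/0.141 = 158.298
AUC_0→∞ (transdermal patch) = 231.225 + 158.298 = 389.523 µg/mL·h
F = (AUC_ev/D_ev)/(AUC_iv/D_iv) = (389.523/100)/(203/25) = 3.89523/8.12 = 0.4797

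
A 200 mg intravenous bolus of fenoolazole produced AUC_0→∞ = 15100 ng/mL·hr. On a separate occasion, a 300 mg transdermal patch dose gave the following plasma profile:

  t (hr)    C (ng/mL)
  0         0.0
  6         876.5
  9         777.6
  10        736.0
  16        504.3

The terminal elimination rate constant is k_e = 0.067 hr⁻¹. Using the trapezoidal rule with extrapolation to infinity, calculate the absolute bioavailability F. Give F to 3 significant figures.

Trapezoidal AUC_0→16 (transdermal patch):
  [0→6]: (0.0+876.5)/2 × 6 = 2629.5
  [6→9]: (876.5+777.6)/2 × 3 = 2481.15
  [9→10]: (777.6+736.0)/2 × 1 = 756.8
  [10→16]: (736.0+504.3)/2 × 6 = 3720.9
  Sum = 9588.35 ng/mL·hr
Tail: C_last/k_e = 504.3/0.067 = 7526.866
AUC_0→∞ (transdermal patch) = 9588.35 + 7526.866 = 17115.216 ng/mL·hr
F = (AUC_ev/D_ev)/(AUC_iv/D_iv) = (17115.216/300)/(15100/200) = 57.05072/75.5 = 0.7556

F = 0.756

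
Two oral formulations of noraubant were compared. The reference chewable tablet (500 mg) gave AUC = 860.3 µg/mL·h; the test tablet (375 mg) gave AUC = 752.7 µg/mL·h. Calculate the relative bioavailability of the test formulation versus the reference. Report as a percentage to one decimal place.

F_rel = (AUC_test/D_test) / (AUC_ref/D_ref)
      = (752.7/375) / (860.3/500)
      = 2.0072 / 1.7206 = 1.1666 = 116.66%

F_rel = 116.7%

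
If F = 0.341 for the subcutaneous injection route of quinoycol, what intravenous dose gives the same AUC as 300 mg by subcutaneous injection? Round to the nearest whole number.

D_iv = 102 mg

Systemic exposure from an extravascular dose = F × D_ev, so the equivalent IV dose is F × D_ev.
D_iv = F × D_ev = 0.341 × 300 = 102.3 mg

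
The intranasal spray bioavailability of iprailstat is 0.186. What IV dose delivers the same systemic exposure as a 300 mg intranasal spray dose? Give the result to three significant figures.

Systemic exposure from an extravascular dose = F × D_ev, so the equivalent IV dose is F × D_ev.
D_iv = F × D_ev = 0.186 × 300 = 55.8 mg

D_iv = 55.8 mg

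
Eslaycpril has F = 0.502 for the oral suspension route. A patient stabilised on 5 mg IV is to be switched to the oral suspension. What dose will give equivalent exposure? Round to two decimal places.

D_oral = 9.96 mg

For equal systemic exposure: F × D_ev = D_iv
D_ev = D_iv / F = 5 / 0.502 = 9.96016 mg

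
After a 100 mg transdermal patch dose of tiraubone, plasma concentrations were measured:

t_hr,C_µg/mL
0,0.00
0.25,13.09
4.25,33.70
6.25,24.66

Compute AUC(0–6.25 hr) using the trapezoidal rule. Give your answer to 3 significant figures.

AUC = 154 µg/mL·hr

Trapezoidal AUC_0→6.25:
  [0→0.25]: (0.00+13.09)/2 × 0.25 = 1.63625
  [0.25→4.25]: (13.09+33.70)/2 × 4 = 93.58
  [4.25→6.25]: (33.70+24.66)/2 × 2 = 58.36
  Sum = 153.57625 µg/mL·hr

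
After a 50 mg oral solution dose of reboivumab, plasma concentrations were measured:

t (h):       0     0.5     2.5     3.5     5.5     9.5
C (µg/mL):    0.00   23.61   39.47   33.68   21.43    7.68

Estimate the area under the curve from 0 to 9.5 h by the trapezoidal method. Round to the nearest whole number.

AUC = 219 µg/mL·h

Trapezoidal AUC_0→9.5:
  [0→0.5]: (0.00+23.61)/2 × 0.5 = 5.9025
  [0.5→2.5]: (23.61+39.47)/2 × 2 = 63.08
  [2.5→3.5]: (39.47+33.68)/2 × 1 = 36.575
  [3.5→5.5]: (33.68+21.43)/2 × 2 = 55.11
  [5.5→9.5]: (21.43+7.68)/2 × 4 = 58.22
  Sum = 218.8875 µg/mL·h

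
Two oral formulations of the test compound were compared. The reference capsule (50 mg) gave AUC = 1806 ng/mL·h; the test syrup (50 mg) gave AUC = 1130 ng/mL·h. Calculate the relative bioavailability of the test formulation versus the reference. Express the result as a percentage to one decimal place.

F_rel = (AUC_test/D_test) / (AUC_ref/D_ref)
      = (1130/50) / (1806/50)
      = 22.6 / 36.12 = 0.6257 = 62.57%

F_rel = 62.6%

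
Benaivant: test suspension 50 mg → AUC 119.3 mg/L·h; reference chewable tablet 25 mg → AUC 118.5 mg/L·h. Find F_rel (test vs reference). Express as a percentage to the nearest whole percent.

F_rel = 50%

F_rel = (AUC_test/D_test) / (AUC_ref/D_ref)
      = (119.3/50) / (118.5/25)
      = 2.386 / 4.74 = 0.5034 = 50.34%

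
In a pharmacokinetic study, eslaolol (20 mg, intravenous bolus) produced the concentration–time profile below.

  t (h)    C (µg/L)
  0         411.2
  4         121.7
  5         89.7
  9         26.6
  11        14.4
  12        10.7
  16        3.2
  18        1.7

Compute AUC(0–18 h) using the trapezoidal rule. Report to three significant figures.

AUC = 1490 µg/L·h

Trapezoidal AUC_0→18:
  [0→4]: (411.2+121.7)/2 × 4 = 1065.8
  [4→5]: (121.7+89.7)/2 × 1 = 105.7
  [5→9]: (89.7+26.6)/2 × 4 = 232.6
  [9→11]: (26.6+14.4)/2 × 2 = 41.0
  [11→12]: (14.4+10.7)/2 × 1 = 12.55
  [12→16]: (10.7+3.2)/2 × 4 = 27.8
  [16→18]: (3.2+1.7)/2 × 2 = 4.9
  Sum = 1490.35 µg/L·h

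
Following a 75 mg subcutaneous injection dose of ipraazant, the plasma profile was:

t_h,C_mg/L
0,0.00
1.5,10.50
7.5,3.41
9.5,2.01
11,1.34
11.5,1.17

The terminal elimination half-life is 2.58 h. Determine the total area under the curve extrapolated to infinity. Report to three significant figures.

Trapezoidal AUC_0→11.5:
  [0→1.5]: (0.00+10.50)/2 × 1.5 = 7.875
  [1.5→7.5]: (10.50+3.41)/2 × 6 = 41.73
  [7.5→9.5]: (3.41+2.01)/2 × 2 = 5.42
  [9.5→11]: (2.01+1.34)/2 × 1.5 = 2.5125
  [11→11.5]: (1.34+1.17)/2 × 0.5 = 0.6275
  Sum = 58.165 mg/L·h
k_e = ln2 / t½ = 0.693147 / 2.58 = 0.2687 h^-1
Extrapolated tail: C_last / k_e = 1.17 / 0.2687 = 4.354
AUC_0→∞ = 58.165 + 4.354 = 62.519 mg/L·h

AUC = 62.5 mg/L·h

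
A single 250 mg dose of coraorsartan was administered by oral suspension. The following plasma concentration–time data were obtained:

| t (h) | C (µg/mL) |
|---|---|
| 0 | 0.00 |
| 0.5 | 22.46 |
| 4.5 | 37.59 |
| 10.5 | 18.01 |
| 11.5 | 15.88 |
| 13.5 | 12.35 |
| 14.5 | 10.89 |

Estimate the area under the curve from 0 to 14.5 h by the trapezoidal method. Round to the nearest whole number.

AUC = 349 µg/mL·h

Trapezoidal AUC_0→14.5:
  [0→0.5]: (0.00+22.46)/2 × 0.5 = 5.615
  [0.5→4.5]: (22.46+37.59)/2 × 4 = 120.1
  [4.5→10.5]: (37.59+18.01)/2 × 6 = 166.8
  [10.5→11.5]: (18.01+15.88)/2 × 1 = 16.945
  [11.5→13.5]: (15.88+12.35)/2 × 2 = 28.23
  [13.5→14.5]: (12.35+10.89)/2 × 1 = 11.62
  Sum = 349.31 µg/mL·h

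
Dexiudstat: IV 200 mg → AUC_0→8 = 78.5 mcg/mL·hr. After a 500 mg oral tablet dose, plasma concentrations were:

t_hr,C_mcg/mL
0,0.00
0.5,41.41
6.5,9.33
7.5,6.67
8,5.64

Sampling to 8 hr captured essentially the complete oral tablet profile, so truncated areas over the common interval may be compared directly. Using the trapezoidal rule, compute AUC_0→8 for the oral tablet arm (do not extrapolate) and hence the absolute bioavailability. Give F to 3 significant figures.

F = 0.885

Trapezoidal AUC_0→8 (oral tablet):
  [0→0.5]: (0.00+41.41)/2 × 0.5 = 10.3525
  [0.5→6.5]: (41.41+9.33)/2 × 6 = 152.22
  [6.5→7.5]: (9.33+6.67)/2 × 1 = 8.0
  [7.5→8]: (6.67+5.64)/2 × 0.5 = 3.0775
  Sum = 173.65 mcg/mL·hr
F = (AUC_ev/D_ev)/(AUC_iv/D_iv) = (173.65/500)/(78.5/200) = 0.3473/0.3925 = 0.8848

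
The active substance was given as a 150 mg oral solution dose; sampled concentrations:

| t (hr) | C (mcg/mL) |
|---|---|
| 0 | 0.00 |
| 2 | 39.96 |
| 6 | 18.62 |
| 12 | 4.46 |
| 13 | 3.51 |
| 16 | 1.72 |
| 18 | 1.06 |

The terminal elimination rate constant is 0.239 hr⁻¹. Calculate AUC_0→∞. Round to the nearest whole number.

Trapezoidal AUC_0→18:
  [0→2]: (0.00+39.96)/2 × 2 = 39.96
  [2→6]: (39.96+18.62)/2 × 4 = 117.16
  [6→12]: (18.62+4.46)/2 × 6 = 69.24
  [12→13]: (4.46+3.51)/2 × 1 = 3.985
  [13→16]: (3.51+1.72)/2 × 3 = 7.845
  [16→18]: (1.72+1.06)/2 × 2 = 2.78
  Sum = 240.97 mcg/mL·hr
Extrapolated tail: C_last / k_e = 1.06 / 0.239 = 4.435
AUC_0→∞ = 240.97 + 4.435 = 245.405 mcg/mL·hr

AUC = 245 mcg/mL·hr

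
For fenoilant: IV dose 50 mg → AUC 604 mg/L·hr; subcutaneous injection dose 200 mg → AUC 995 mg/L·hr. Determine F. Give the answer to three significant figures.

F = 0.412

F = (AUC_ev / D_ev) / (AUC_iv / D_iv)
  = (995/200) / (604/50)
  = 4.975 / 12.08 = 0.4118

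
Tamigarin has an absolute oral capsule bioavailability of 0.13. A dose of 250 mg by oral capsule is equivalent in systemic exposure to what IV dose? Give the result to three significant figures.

Systemic exposure from an extravascular dose = F × D_ev, so the equivalent IV dose is F × D_ev.
D_iv = F × D_ev = 0.13 × 250 = 32.5 mg

D_iv = 32.5 mg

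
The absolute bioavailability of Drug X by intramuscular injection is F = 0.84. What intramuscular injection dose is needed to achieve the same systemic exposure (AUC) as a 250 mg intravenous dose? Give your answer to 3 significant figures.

For equal systemic exposure: F × D_ev = D_iv
D_ev = D_iv / F = 250 / 0.84 = 297.619 mg

D_intramuscular = 298 mg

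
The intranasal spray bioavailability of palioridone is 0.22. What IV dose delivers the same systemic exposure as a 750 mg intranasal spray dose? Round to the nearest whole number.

D_iv = 165 mg

Systemic exposure from an extravascular dose = F × D_ev, so the equivalent IV dose is F × D_ev.
D_iv = F × D_ev = 0.22 × 750 = 165 mg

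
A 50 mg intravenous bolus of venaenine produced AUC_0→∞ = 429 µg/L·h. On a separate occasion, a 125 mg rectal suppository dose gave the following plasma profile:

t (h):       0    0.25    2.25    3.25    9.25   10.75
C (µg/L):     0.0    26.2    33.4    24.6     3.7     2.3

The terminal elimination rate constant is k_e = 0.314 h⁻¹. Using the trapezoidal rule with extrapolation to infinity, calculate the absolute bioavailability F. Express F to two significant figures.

F = 0.18

Trapezoidal AUC_0→10.75 (rectal suppository):
  [0→0.25]: (0.0+26.2)/2 × 0.25 = 3.275
  [0.25→2.25]: (26.2+33.4)/2 × 2 = 59.6
  [2.25→3.25]: (33.4+24.6)/2 × 1 = 29.0
  [3.25→9.25]: (24.6+3.7)/2 × 6 = 84.9
  [9.25→10.75]: (3.7+2.3)/2 × 1.5 = 4.5
  Sum = 181.275 µg/L·h
Tail: C_last/k_e = 2.3/0.314 = 7.325
AUC_0→∞ (rectal suppository) = 181.275 + 7.325 = 188.6 µg/L·h
F = (AUC_ev/D_ev)/(AUC_iv/D_iv) = (188.6/125)/(429/50) = 1.5088/8.58 = 0.1759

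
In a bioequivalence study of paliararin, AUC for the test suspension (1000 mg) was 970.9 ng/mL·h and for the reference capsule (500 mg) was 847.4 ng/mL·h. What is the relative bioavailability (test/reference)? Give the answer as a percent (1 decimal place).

F_rel = 57.3%

F_rel = (AUC_test/D_test) / (AUC_ref/D_ref)
      = (970.9/1000) / (847.4/500)
      = 0.9709 / 1.6948 = 0.5729 = 57.29%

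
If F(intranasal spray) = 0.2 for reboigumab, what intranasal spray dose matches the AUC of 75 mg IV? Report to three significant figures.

For equal systemic exposure: F × D_ev = D_iv
D_ev = D_iv / F = 75 / 0.2 = 375 mg

D_intranasal = 375 mg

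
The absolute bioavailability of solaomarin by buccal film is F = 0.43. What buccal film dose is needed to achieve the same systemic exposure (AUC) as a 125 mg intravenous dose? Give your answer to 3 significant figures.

For equal systemic exposure: F × D_ev = D_iv
D_ev = D_iv / F = 125 / 0.43 = 290.698 mg

D_buccal = 291 mg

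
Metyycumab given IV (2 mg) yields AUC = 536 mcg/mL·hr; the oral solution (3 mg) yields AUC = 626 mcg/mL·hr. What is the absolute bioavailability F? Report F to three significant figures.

F = 0.779

F = (AUC_ev / D_ev) / (AUC_iv / D_iv)
  = (626/3) / (536/2)
  = 208.667 / 268 = 0.7786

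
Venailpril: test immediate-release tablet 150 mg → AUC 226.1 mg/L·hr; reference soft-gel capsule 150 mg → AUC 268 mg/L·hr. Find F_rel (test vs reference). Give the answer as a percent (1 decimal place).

F_rel = 84.4%

F_rel = (AUC_test/D_test) / (AUC_ref/D_ref)
      = (226.1/150) / (268/150)
      = 1.50733 / 1.78667 = 0.8437 = 84.37%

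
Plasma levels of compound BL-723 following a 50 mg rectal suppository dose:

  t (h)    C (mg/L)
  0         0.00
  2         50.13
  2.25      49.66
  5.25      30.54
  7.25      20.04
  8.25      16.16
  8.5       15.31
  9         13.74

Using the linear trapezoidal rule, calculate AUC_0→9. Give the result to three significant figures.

Trapezoidal AUC_0→9:
  [0→2]: (0.00+50.13)/2 × 2 = 50.13
  [2→2.25]: (50.13+49.66)/2 × 0.25 = 12.47375
  [2.25→5.25]: (49.66+30.54)/2 × 3 = 120.3
  [5.25→7.25]: (30.54+20.04)/2 × 2 = 50.58
  [7.25→8.25]: (20.04+16.16)/2 × 1 = 18.1
  [8.25→8.5]: (16.16+15.31)/2 × 0.25 = 3.93375
  [8.5→9]: (15.31+13.74)/2 × 0.5 = 7.2625
  Sum = 262.78 mg/L·h

AUC = 263 mg/L·h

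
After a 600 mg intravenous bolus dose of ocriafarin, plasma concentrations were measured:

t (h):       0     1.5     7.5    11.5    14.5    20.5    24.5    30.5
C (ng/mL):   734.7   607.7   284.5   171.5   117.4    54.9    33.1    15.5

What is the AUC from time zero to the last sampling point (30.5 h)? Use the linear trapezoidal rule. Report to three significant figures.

AUC = 5870 ng/mL·h

Trapezoidal AUC_0→30.5:
  [0→1.5]: (734.7+607.7)/2 × 1.5 = 1006.8
  [1.5→7.5]: (607.7+284.5)/2 × 6 = 2676.6
  [7.5→11.5]: (284.5+171.5)/2 × 4 = 912.0
  [11.5→14.5]: (171.5+117.4)/2 × 3 = 433.35
  [14.5→20.5]: (117.4+54.9)/2 × 6 = 516.9
  [20.5→24.5]: (54.9+33.1)/2 × 4 = 176.0
  [24.5→30.5]: (33.1+15.5)/2 × 6 = 145.8
  Sum = 5867.45 ng/mL·h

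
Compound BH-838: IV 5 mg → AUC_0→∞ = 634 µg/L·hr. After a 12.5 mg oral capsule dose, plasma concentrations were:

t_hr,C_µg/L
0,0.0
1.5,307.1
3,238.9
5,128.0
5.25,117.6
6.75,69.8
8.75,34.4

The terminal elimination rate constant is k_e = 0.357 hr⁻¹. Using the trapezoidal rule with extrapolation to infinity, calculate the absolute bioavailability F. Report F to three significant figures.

Trapezoidal AUC_0→8.75 (oral capsule):
  [0→1.5]: (0.0+307.1)/2 × 1.5 = 230.325
  [1.5→3]: (307.1+238.9)/2 × 1.5 = 409.5
  [3→5]: (238.9+128.0)/2 × 2 = 366.9
  [5→5.25]: (128.0+117.6)/2 × 0.25 = 30.7
  [5.25→6.75]: (117.6+69.8)/2 × 1.5 = 140.55
  [6.75→8.75]: (69.8+34.4)/2 × 2 = 104.2
  Sum = 1282.175 µg/L·hr
Tail: C_last/k_e = 34.4/0.357 = 96.359
AUC_0→∞ (oral capsule) = 1282.175 + 96.359 = 1378.534 µg/L·hr
F = (AUC_ev/D_ev)/(AUC_iv/D_iv) = (1378.534/12.5)/(634/5) = 110.28272/126.8 = 0.8697

F = 0.870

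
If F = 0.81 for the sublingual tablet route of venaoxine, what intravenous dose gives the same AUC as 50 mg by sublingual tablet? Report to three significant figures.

Systemic exposure from an extravascular dose = F × D_ev, so the equivalent IV dose is F × D_ev.
D_iv = F × D_ev = 0.81 × 50 = 40.5 mg

D_iv = 40.5 mg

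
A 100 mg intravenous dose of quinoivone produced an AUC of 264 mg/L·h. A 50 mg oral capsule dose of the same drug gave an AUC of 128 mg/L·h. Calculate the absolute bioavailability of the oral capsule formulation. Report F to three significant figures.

F = 0.970

F = (AUC_ev / D_ev) / (AUC_iv / D_iv)
  = (128/50) / (264/100)
  = 2.56 / 2.64 = 0.9697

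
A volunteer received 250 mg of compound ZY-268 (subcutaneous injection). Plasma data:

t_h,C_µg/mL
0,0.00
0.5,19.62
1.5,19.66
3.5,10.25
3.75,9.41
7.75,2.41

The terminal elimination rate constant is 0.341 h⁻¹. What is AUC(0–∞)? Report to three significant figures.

Trapezoidal AUC_0→7.75:
  [0→0.5]: (0.00+19.62)/2 × 0.5 = 4.905
  [0.5→1.5]: (19.62+19.66)/2 × 1 = 19.64
  [1.5→3.5]: (19.66+10.25)/2 × 2 = 29.91
  [3.5→3.75]: (10.25+9.41)/2 × 0.25 = 2.4575
  [3.75→7.75]: (9.41+2.41)/2 × 4 = 23.64
  Sum = 80.5525 µg/mL·h
Extrapolated tail: C_last / k_e = 2.41 / 0.341 = 7.067
AUC_0→∞ = 80.5525 + 7.067 = 87.6195 µg/mL·h

AUC = 87.6 µg/mL·h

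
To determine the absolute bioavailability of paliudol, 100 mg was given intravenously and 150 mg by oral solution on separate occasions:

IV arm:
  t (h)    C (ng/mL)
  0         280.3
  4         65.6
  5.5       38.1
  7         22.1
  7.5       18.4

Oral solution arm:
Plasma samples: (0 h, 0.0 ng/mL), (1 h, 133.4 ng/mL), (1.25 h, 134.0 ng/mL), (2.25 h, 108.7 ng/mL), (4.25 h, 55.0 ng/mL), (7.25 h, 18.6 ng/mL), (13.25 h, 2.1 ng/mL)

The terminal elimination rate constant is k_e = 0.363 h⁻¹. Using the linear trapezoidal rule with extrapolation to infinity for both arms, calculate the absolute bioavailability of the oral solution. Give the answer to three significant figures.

F = 0.429

Trapezoidal AUC_0→7.5 (IV):
  [0→4]: (280.3+65.6)/2 × 4 = 691.8
  [4→5.5]: (65.6+38.1)/2 × 1.5 = 77.775
  [5.5→7]: (38.1+22.1)/2 × 1.5 = 45.15
  [7→7.5]: (22.1+18.4)/2 × 0.5 = 10.125
  Sum = 824.85 ng/mL·h
IV tail: 18.4/0.363 = 50.689; AUC_iv,0→∞ = 824.85 + 50.689 = 875.539 ng/mL·h
Trapezoidal AUC_0→13.25 (oral solution):
  [0→1]: (0.0+133.4)/2 × 1 = 66.7
  [1→1.25]: (133.4+134.0)/2 × 0.25 = 33.425
  [1.25→2.25]: (134.0+108.7)/2 × 1 = 121.35
  [2.25→4.25]: (108.7+55.0)/2 × 2 = 163.7
  [4.25→7.25]: (55.0+18.6)/2 × 3 = 110.4
  [7.25→13.25]: (18.6+2.1)/2 × 6 = 62.1
  Sum = 557.675 ng/mL·h
oral solution tail: 2.1/0.363 = 5.785; AUC_ev,0→∞ = 557.675 + 5.785 = 563.46 ng/mL·h
F = (AUC_ev/D_ev)/(AUC_iv/D_iv) = (563.46/150)/(875.539/100) = 3.7564/8.75539 = 0.4290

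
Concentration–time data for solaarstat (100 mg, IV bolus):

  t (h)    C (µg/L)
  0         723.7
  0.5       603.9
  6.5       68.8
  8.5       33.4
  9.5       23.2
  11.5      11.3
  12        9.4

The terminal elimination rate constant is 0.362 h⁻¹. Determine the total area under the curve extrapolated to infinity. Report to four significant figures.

Trapezoidal AUC_0→12:
  [0→0.5]: (723.7+603.9)/2 × 0.5 = 331.9
  [0.5→6.5]: (603.9+68.8)/2 × 6 = 2018.1
  [6.5→8.5]: (68.8+33.4)/2 × 2 = 102.2
  [8.5→9.5]: (33.4+23.2)/2 × 1 = 28.3
  [9.5→11.5]: (23.2+11.3)/2 × 2 = 34.5
  [11.5→12]: (11.3+9.4)/2 × 0.5 = 5.175
  Sum = 2520.175 µg/L·h
Extrapolated tail: C_last / k_e = 9.4 / 0.362 = 25.967
AUC_0→∞ = 2520.175 + 25.967 = 2546.142 µg/L·h

AUC = 2546 µg/L·h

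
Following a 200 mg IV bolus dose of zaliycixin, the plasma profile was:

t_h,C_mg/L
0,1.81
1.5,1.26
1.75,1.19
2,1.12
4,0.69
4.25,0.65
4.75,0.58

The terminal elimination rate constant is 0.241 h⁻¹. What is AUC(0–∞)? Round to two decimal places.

Trapezoidal AUC_0→4.75:
  [0→1.5]: (1.81+1.26)/2 × 1.5 = 2.3025
  [1.5→1.75]: (1.26+1.19)/2 × 0.25 = 0.30625
  [1.75→2]: (1.19+1.12)/2 × 0.25 = 0.28875
  [2→4]: (1.12+0.69)/2 × 2 = 1.81
  [4→4.25]: (0.69+0.65)/2 × 0.25 = 0.1675
  [4.25→4.75]: (0.65+0.58)/2 × 0.5 = 0.3075
  Sum = 5.1825 mg/L·h
Extrapolated tail: C_last / k_e = 0.58 / 0.241 = 2.407
AUC_0→∞ = 5.1825 + 2.407 = 7.5895 mg/L·h

AUC = 7.59 mg/L·h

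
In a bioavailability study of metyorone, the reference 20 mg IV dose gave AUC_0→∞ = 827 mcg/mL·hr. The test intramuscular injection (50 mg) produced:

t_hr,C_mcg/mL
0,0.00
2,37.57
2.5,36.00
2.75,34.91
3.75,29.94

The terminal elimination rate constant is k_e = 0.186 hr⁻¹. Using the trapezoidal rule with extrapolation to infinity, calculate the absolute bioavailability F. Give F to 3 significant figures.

F = 0.125

Trapezoidal AUC_0→3.75 (intramuscular injection):
  [0→2]: (0.00+37.57)/2 × 2 = 37.57
  [2→2.5]: (37.57+36.00)/2 × 0.5 = 18.3925
  [2.5→2.75]: (36.00+34.91)/2 × 0.25 = 8.86375
  [2.75→3.75]: (34.91+29.94)/2 × 1 = 32.425
  Sum = 97.25125 mcg/mL·hr
Tail: C_last/k_e = 29.94/0.186 = 160.968
AUC_0→∞ (intramuscular injection) = 97.25125 + 160.968 = 258.21925 mcg/mL·hr
F = (AUC_ev/D_ev)/(AUC_iv/D_iv) = (258.21925/50)/(827/20) = 5.164385/41.35 = 0.1249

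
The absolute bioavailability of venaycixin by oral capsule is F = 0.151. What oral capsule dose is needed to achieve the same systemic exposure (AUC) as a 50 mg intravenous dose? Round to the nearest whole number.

For equal systemic exposure: F × D_ev = D_iv
D_ev = D_iv / F = 50 / 0.151 = 331.126 mg

D_oral = 331 mg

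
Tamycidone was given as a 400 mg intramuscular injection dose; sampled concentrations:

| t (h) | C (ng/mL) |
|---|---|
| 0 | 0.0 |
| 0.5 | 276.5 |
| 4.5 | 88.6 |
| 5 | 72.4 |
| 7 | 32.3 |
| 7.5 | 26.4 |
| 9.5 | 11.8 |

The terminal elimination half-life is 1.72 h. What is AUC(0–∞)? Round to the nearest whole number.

AUC = 1026 ng/mL·h

Trapezoidal AUC_0→9.5:
  [0→0.5]: (0.0+276.5)/2 × 0.5 = 69.125
  [0.5→4.5]: (276.5+88.6)/2 × 4 = 730.2
  [4.5→5]: (88.6+72.4)/2 × 0.5 = 40.25
  [5→7]: (72.4+32.3)/2 × 2 = 104.7
  [7→7.5]: (32.3+26.4)/2 × 0.5 = 14.675
  [7.5→9.5]: (26.4+11.8)/2 × 2 = 38.2
  Sum = 997.15 ng/mL·h
k_e = ln2 / t½ = 0.693147 / 1.72 = 0.4030 h^-1
Extrapolated tail: C_last / k_e = 11.8 / 0.403 = 29.280
AUC_0→∞ = 997.15 + 29.280 = 1026.43 ng/mL·h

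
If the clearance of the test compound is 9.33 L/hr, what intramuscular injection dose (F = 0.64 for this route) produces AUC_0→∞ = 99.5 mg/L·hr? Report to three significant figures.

Dose = CL × AUC_0→∞ / F
     = 9.33 × 99.5 / 0.64 = 1450.52 mg

Dose = 1450 mg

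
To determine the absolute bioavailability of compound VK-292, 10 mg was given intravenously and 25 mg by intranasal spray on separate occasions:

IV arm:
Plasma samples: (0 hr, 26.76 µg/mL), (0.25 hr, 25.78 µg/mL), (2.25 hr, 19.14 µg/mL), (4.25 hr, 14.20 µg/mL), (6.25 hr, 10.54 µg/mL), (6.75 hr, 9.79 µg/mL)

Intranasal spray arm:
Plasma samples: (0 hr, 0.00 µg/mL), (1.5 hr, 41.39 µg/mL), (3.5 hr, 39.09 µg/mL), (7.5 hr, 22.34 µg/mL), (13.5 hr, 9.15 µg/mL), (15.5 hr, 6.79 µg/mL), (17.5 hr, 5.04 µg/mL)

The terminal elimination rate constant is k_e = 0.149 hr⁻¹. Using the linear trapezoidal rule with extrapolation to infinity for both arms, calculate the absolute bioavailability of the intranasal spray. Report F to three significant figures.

F = 0.866

Trapezoidal AUC_0→6.75 (IV):
  [0→0.25]: (26.76+25.78)/2 × 0.25 = 6.5675
  [0.25→2.25]: (25.78+19.14)/2 × 2 = 44.92
  [2.25→4.25]: (19.14+14.20)/2 × 2 = 33.34
  [4.25→6.25]: (14.20+10.54)/2 × 2 = 24.74
  [6.25→6.75]: (10.54+9.79)/2 × 0.5 = 5.0825
  Sum = 114.65 µg/mL·hr
IV tail: 9.79/0.149 = 65.705; AUC_iv,0→∞ = 114.65 + 65.705 = 180.355 µg/mL·hr
Trapezoidal AUC_0→17.5 (intranasal spray):
  [0→1.5]: (0.00+41.39)/2 × 1.5 = 31.0425
  [1.5→3.5]: (41.39+39.09)/2 × 2 = 80.48
  [3.5→7.5]: (39.09+22.34)/2 × 4 = 122.86
  [7.5→13.5]: (22.34+9.15)/2 × 6 = 94.47
  [13.5→15.5]: (9.15+6.79)/2 × 2 = 15.94
  [15.5→17.5]: (6.79+5.04)/2 × 2 = 11.83
  Sum = 356.6225 µg/mL·hr
intranasal spray tail: 5.04/0.149 = 33.826; AUC_ev,0→∞ = 356.6225 + 33.826 = 390.4485 µg/mL·hr
F = (AUC_ev/D_ev)/(AUC_iv/D_iv) = (390.4485/25)/(180.355/10) = 15.61794/18.0355 = 0.8660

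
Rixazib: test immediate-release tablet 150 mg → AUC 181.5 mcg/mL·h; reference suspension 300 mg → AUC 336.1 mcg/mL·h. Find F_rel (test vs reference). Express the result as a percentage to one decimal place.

F_rel = (AUC_test/D_test) / (AUC_ref/D_ref)
      = (181.5/150) / (336.1/300)
      = 1.21 / 1.12033 = 1.0800 = 108.00%

F_rel = 108.0%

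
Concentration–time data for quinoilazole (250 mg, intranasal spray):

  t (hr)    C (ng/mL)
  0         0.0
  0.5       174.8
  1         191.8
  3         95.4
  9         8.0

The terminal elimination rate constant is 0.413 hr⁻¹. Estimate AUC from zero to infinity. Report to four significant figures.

AUC = 752.1 ng/mL·hr

Trapezoidal AUC_0→9:
  [0→0.5]: (0.0+174.8)/2 × 0.5 = 43.7
  [0.5→1]: (174.8+191.8)/2 × 0.5 = 91.65
  [1→3]: (191.8+95.4)/2 × 2 = 287.2
  [3→9]: (95.4+8.0)/2 × 6 = 310.2
  Sum = 732.75 ng/mL·hr
Extrapolated tail: C_last / k_e = 8.0 / 0.413 = 19.370
AUC_0→∞ = 732.75 + 19.370 = 752.12 ng/mL·hr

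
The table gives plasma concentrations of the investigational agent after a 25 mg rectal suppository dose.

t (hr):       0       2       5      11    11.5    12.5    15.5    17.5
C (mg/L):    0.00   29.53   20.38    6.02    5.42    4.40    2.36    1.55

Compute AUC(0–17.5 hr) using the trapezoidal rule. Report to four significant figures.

AUC = 205.4 mg/L·hr

Trapezoidal AUC_0→17.5:
  [0→2]: (0.00+29.53)/2 × 2 = 29.53
  [2→5]: (29.53+20.38)/2 × 3 = 74.865
  [5→11]: (20.38+6.02)/2 × 6 = 79.2
  [11→11.5]: (6.02+5.42)/2 × 0.5 = 2.86
  [11.5→12.5]: (5.42+4.40)/2 × 1 = 4.91
  [12.5→15.5]: (4.40+2.36)/2 × 3 = 10.14
  [15.5→17.5]: (2.36+1.55)/2 × 2 = 3.91
  Sum = 205.415 mg/L·hr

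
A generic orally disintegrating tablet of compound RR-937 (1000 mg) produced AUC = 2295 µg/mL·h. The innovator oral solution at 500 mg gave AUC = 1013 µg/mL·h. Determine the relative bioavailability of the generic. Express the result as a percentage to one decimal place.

F_rel = (AUC_test/D_test) / (AUC_ref/D_ref)
      = (2295/1000) / (1013/500)
      = 2.295 / 2.026 = 1.1328 = 113.28%

F_rel = 113.3%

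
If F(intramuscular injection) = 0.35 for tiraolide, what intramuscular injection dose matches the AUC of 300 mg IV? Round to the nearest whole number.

For equal systemic exposure: F × D_ev = D_iv
D_ev = D_iv / F = 300 / 0.35 = 857.143 mg

D_intramuscular = 857 mg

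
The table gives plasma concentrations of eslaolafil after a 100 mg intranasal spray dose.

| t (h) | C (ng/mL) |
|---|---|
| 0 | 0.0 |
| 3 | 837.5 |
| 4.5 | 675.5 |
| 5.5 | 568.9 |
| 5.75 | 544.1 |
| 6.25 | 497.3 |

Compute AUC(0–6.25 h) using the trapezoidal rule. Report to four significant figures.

AUC = 3413 ng/mL·h

Trapezoidal AUC_0→6.25:
  [0→3]: (0.0+837.5)/2 × 3 = 1256.25
  [3→4.5]: (837.5+675.5)/2 × 1.5 = 1134.75
  [4.5→5.5]: (675.5+568.9)/2 × 1 = 622.2
  [5.5→5.75]: (568.9+544.1)/2 × 0.25 = 139.125
  [5.75→6.25]: (544.1+497.3)/2 × 0.5 = 260.35
  Sum = 3412.675 ng/mL·h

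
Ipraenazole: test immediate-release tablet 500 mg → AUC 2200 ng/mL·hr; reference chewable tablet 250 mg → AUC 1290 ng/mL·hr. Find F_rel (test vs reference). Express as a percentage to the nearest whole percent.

F_rel = (AUC_test/D_test) / (AUC_ref/D_ref)
      = (2200/500) / (1290/250)
      = 4.4 / 5.16 = 0.8527 = 85.27%

F_rel = 85%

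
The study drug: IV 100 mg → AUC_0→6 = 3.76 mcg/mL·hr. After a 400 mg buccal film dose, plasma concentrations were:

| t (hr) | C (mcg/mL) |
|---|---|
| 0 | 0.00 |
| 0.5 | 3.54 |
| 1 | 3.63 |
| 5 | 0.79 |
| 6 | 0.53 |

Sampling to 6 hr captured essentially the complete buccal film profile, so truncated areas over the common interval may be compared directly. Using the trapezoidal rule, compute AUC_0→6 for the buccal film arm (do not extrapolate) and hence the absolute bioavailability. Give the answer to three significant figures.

Trapezoidal AUC_0→6 (buccal film):
  [0→0.5]: (0.00+3.54)/2 × 0.5 = 0.885
  [0.5→1]: (3.54+3.63)/2 × 0.5 = 1.7925
  [1→5]: (3.63+0.79)/2 × 4 = 8.84
  [5→6]: (0.79+0.53)/2 × 1 = 0.66
  Sum = 12.1775 mcg/mL·hr
F = (AUC_ev/D_ev)/(AUC_iv/D_iv) = (12.1775/400)/(3.76/100) = 0.03044375/0.0376 = 0.8097

F = 0.810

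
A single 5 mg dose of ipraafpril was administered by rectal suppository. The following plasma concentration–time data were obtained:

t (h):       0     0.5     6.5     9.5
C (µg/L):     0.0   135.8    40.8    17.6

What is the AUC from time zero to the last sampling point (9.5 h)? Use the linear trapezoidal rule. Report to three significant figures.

Trapezoidal AUC_0→9.5:
  [0→0.5]: (0.0+135.8)/2 × 0.5 = 33.95
  [0.5→6.5]: (135.8+40.8)/2 × 6 = 529.8
  [6.5→9.5]: (40.8+17.6)/2 × 3 = 87.6
  Sum = 651.35 µg/L·h

AUC = 651 µg/L·h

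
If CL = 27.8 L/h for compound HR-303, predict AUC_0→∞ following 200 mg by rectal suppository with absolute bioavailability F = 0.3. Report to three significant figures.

AUC = 2.16 mg/L·h

AUC_0→∞ = F × Dose / CL
        = 0.3 × 200 / 27.8 = 2.15827 mg/L·h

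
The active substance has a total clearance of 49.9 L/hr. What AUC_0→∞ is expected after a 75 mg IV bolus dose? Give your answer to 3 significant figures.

AUC_0→∞ = Dose_iv / CL
        = 75 / 49.9 = 1.50301 mg/L·hr

AUC = 1.50 mg/L·hr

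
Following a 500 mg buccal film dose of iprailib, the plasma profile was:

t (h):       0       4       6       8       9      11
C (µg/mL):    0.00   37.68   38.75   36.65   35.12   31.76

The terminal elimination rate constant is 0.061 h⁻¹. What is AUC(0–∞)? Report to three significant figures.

AUC = 851 µg/mL·h

Trapezoidal AUC_0→11:
  [0→4]: (0.00+37.68)/2 × 4 = 75.36
  [4→6]: (37.68+38.75)/2 × 2 = 76.43
  [6→8]: (38.75+36.65)/2 × 2 = 75.4
  [8→9]: (36.65+35.12)/2 × 1 = 35.885
  [9→11]: (35.12+31.76)/2 × 2 = 66.88
  Sum = 329.955 µg/mL·h
Extrapolated tail: C_last / k_e = 31.76 / 0.061 = 520.656
AUC_0→∞ = 329.955 + 520.656 = 850.611 µg/mL·h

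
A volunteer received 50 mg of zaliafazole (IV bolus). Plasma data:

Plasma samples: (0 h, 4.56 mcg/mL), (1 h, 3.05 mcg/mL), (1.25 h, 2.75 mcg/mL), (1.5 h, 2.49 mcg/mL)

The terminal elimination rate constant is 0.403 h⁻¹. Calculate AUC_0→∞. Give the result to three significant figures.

AUC = 11.4 mcg/mL·h

Trapezoidal AUC_0→1.5:
  [0→1]: (4.56+3.05)/2 × 1 = 3.805
  [1→1.25]: (3.05+2.75)/2 × 0.25 = 0.725
  [1.25→1.5]: (2.75+2.49)/2 × 0.25 = 0.655
  Sum = 5.185 mcg/mL·h
Extrapolated tail: C_last / k_e = 2.49 / 0.403 = 6.179
AUC_0→∞ = 5.185 + 6.179 = 11.364 mcg/mL·h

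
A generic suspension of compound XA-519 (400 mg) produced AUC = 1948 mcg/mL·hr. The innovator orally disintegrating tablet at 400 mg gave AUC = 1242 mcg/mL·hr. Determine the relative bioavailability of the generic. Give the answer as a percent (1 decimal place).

F_rel = (AUC_test/D_test) / (AUC_ref/D_ref)
      = (1948/400) / (1242/400)
      = 4.87 / 3.105 = 1.5684 = 156.84%

F_rel = 156.8%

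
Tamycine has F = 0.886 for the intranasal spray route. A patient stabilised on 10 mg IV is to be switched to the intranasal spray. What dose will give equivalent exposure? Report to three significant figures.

For equal systemic exposure: F × D_ev = D_iv
D_ev = D_iv / F = 10 / 0.886 = 11.2867 mg

D_intranasal = 11.3 mg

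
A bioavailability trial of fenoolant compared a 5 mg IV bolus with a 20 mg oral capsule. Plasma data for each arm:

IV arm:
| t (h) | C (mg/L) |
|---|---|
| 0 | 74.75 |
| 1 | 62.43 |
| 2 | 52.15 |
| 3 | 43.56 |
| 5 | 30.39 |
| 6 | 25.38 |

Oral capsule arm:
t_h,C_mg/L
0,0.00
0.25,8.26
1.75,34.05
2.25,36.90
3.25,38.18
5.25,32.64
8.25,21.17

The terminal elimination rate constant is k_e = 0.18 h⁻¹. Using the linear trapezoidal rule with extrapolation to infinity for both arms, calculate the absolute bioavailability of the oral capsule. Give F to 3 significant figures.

Trapezoidal AUC_0→6 (IV):
  [0→1]: (74.75+62.43)/2 × 1 = 68.59
  [1→2]: (62.43+52.15)/2 × 1 = 57.29
  [2→3]: (52.15+43.56)/2 × 1 = 47.855
  [3→5]: (43.56+30.39)/2 × 2 = 73.95
  [5→6]: (30.39+25.38)/2 × 1 = 27.885
  Sum = 275.57 mg/L·h
IV tail: 25.38/0.18 = 141.000; AUC_iv,0→∞ = 275.57 + 141.000 = 416.57 mg/L·h
Trapezoidal AUC_0→8.25 (oral capsule):
  [0→0.25]: (0.00+8.26)/2 × 0.25 = 1.0325
  [0.25→1.75]: (8.26+34.05)/2 × 1.5 = 31.7325
  [1.75→2.25]: (34.05+36.90)/2 × 0.5 = 17.7375
  [2.25→3.25]: (36.90+38.18)/2 × 1 = 37.54
  [3.25→5.25]: (38.18+32.64)/2 × 2 = 70.82
  [5.25→8.25]: (32.64+21.17)/2 × 3 = 80.715
  Sum = 239.5775 mg/L·h
oral capsule tail: 21.17/0.18 = 117.611; AUC_ev,0→∞ = 239.5775 + 117.611 = 357.1885 mg/L·h
F = (AUC_ev/D_ev)/(AUC_iv/D_iv) = (357.1885/20)/(416.57/5) = 17.859425/83.314 = 0.2144

F = 0.214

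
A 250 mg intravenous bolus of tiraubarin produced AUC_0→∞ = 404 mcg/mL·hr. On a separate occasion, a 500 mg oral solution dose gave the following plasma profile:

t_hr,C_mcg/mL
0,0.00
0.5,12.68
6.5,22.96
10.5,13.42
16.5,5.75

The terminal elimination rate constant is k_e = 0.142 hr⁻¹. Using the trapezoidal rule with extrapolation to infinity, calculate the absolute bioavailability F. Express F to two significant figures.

F = 0.35

Trapezoidal AUC_0→16.5 (oral solution):
  [0→0.5]: (0.00+12.68)/2 × 0.5 = 3.17
  [0.5→6.5]: (12.68+22.96)/2 × 6 = 106.92
  [6.5→10.5]: (22.96+13.42)/2 × 4 = 72.76
  [10.5→16.5]: (13.42+5.75)/2 × 6 = 57.51
  Sum = 240.36 mcg/mL·hr
Tail: C_last/k_e = 5.75/0.142 = 40.493
AUC_0→∞ (oral solution) = 240.36 + 40.493 = 280.853 mcg/mL·hr
F = (AUC_ev/D_ev)/(AUC_iv/D_iv) = (280.853/500)/(404/250) = 0.561706/1.616 = 0.3476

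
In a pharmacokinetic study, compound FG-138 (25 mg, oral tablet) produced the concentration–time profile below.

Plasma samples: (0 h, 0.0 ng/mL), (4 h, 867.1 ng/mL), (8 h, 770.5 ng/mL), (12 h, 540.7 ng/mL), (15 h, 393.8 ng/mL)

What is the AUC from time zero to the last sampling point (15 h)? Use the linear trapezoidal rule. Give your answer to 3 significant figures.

Trapezoidal AUC_0→15:
  [0→4]: (0.0+867.1)/2 × 4 = 1734.2
  [4→8]: (867.1+770.5)/2 × 4 = 3275.2
  [8→12]: (770.5+540.7)/2 × 4 = 2622.4
  [12→15]: (540.7+393.8)/2 × 3 = 1401.75
  Sum = 9033.55 ng/mL·h

AUC = 9030 ng/mL·h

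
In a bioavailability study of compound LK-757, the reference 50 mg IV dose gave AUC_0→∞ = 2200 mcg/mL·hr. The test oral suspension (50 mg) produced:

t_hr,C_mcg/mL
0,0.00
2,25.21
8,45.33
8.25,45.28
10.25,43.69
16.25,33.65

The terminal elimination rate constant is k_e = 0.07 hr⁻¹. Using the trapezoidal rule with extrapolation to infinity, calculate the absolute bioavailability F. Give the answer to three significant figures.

Trapezoidal AUC_0→16.25 (oral suspension):
  [0→2]: (0.00+25.21)/2 × 2 = 25.21
  [2→8]: (25.21+45.33)/2 × 6 = 211.62
  [8→8.25]: (45.33+45.28)/2 × 0.25 = 11.32625
  [8.25→10.25]: (45.28+43.69)/2 × 2 = 88.97
  [10.25→16.25]: (43.69+33.65)/2 × 6 = 232.02
  Sum = 569.14625 mcg/mL·hr
Tail: C_last/k_e = 33.65/0.07 = 480.714
AUC_0→∞ (oral suspension) = 569.14625 + 480.714 = 1049.86025 mcg/mL·hr
F = (AUC_ev/D_ev)/(AUC_iv/D_iv) = (1049.86025/50)/(2200/50) = 20.997205/44 = 0.4772

F = 0.477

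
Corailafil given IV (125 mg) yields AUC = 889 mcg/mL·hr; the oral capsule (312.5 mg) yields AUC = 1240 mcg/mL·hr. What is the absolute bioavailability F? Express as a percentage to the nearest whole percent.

F = 56%

F = (AUC_ev / D_ev) / (AUC_iv / D_iv)
  = (1240/312.5) / (889/125)
  = 3.968 / 7.112 = 0.5579
  = 55.79%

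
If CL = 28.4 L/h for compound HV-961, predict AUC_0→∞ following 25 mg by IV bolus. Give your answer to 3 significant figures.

AUC = 0.880 mg/L·h

AUC_0→∞ = Dose_iv / CL
        = 25 / 28.4 = 0.880282 mg/L·h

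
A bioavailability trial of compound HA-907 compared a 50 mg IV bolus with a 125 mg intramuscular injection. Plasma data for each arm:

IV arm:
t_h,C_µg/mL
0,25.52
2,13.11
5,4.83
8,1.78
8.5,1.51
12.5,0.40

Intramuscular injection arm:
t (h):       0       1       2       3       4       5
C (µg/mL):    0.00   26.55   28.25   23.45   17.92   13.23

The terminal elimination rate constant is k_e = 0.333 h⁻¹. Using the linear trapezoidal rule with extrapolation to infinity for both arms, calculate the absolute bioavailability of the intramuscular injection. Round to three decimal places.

Trapezoidal AUC_0→12.5 (IV):
  [0→2]: (25.52+13.11)/2 × 2 = 38.63
  [2→5]: (13.11+4.83)/2 × 3 = 26.91
  [5→8]: (4.83+1.78)/2 × 3 = 9.915
  [8→8.5]: (1.78+1.51)/2 × 0.5 = 0.8225
  [8.5→12.5]: (1.51+0.40)/2 × 4 = 3.82
  Sum = 80.0975 µg/mL·h
IV tail: 0.40/0.333 = 1.201; AUC_iv,0→∞ = 80.0975 + 1.201 = 81.2985 µg/mL·h
Trapezoidal AUC_0→5 (intramuscular injection):
  [0→1]: (0.00+26.55)/2 × 1 = 13.275
  [1→2]: (26.55+28.25)/2 × 1 = 27.4
  [2→3]: (28.25+23.45)/2 × 1 = 25.85
  [3→4]: (23.45+17.92)/2 × 1 = 20.685
  [4→5]: (17.92+13.23)/2 × 1 = 15.575
  Sum = 102.785 µg/mL·h
intramuscular injection tail: 13.23/0.333 = 39.730; AUC_ev,0→∞ = 102.785 + 39.730 = 142.515 µg/mL·h
F = (AUC_ev/D_ev)/(AUC_iv/D_iv) = (142.515/125)/(81.2985/50) = 1.14012/1.62597 = 0.7012

F = 0.701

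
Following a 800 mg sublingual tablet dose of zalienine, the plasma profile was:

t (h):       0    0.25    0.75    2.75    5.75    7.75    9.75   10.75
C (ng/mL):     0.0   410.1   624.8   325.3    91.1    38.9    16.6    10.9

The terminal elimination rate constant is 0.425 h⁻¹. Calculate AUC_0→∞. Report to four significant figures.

AUC = 2110 ng/mL·h

Trapezoidal AUC_0→10.75:
  [0→0.25]: (0.0+410.1)/2 × 0.25 = 51.2625
  [0.25→0.75]: (410.1+624.8)/2 × 0.5 = 258.725
  [0.75→2.75]: (624.8+325.3)/2 × 2 = 950.1
  [2.75→5.75]: (325.3+91.1)/2 × 3 = 624.6
  [5.75→7.75]: (91.1+38.9)/2 × 2 = 130.0
  [7.75→9.75]: (38.9+16.6)/2 × 2 = 55.5
  [9.75→10.75]: (16.6+10.9)/2 × 1 = 13.75
  Sum = 2083.9375 ng/mL·h
Extrapolated tail: C_last / k_e = 10.9 / 0.425 = 25.647
AUC_0→∞ = 2083.9375 + 25.647 = 2109.5845 ng/mL·h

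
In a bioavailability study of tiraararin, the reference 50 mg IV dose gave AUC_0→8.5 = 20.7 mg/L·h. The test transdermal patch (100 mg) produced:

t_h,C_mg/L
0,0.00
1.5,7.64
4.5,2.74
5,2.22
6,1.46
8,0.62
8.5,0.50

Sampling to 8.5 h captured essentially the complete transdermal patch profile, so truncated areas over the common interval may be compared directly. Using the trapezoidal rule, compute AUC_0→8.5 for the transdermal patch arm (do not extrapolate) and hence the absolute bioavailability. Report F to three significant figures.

F = 0.646

Trapezoidal AUC_0→8.5 (transdermal patch):
  [0→1.5]: (0.00+7.64)/2 × 1.5 = 5.73
  [1.5→4.5]: (7.64+2.74)/2 × 3 = 15.57
  [4.5→5]: (2.74+2.22)/2 × 0.5 = 1.24
  [5→6]: (2.22+1.46)/2 × 1 = 1.84
  [6→8]: (1.46+0.62)/2 × 2 = 2.08
  [8→8.5]: (0.62+0.50)/2 × 0.5 = 0.28
  Sum = 26.74 mg/L·h
F = (AUC_ev/D_ev)/(AUC_iv/D_iv) = (26.74/100)/(20.7/50) = 0.2674/0.414 = 0.6459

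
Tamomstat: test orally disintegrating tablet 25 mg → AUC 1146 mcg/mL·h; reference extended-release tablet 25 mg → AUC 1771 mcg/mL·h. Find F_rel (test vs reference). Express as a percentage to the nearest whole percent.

F_rel = 65%

F_rel = (AUC_test/D_test) / (AUC_ref/D_ref)
      = (1146/25) / (1771/25)
      = 45.84 / 70.84 = 0.6471 = 64.71%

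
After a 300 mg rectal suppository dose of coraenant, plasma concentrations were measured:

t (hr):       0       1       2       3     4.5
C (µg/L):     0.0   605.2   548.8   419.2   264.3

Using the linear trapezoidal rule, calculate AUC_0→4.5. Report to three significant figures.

Trapezoidal AUC_0→4.5:
  [0→1]: (0.0+605.2)/2 × 1 = 302.6
  [1→2]: (605.2+548.8)/2 × 1 = 577.0
  [2→3]: (548.8+419.2)/2 × 1 = 484.0
  [3→4.5]: (419.2+264.3)/2 × 1.5 = 512.625
  Sum = 1876.225 µg/L·hr

AUC = 1880 µg/L·hr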